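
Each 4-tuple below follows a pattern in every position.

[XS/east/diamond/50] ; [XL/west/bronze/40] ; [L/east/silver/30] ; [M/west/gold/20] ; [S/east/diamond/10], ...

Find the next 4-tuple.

Size — runs backward through clothing sizes XS→XL: XS, XL, L, M, S → XS.
Direction: alternates east ↔ west, so east, west, east, west, east → west.
Rank — repeats diamond → bronze → silver → gold: diamond, bronze, silver, gold, diamond → bronze.
Fourth value goes 50, 40, 30, 20, 10 → 0 (−10 each step).
Putting it together: [XS/west/bronze/0].

[XS/west/bronze/0]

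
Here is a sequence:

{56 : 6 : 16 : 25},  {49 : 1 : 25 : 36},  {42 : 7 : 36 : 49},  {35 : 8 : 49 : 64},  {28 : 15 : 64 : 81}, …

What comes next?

First slot: −7 each step, so 56, 49, 42, 35, 28 → 21.
Second slot: each term is the sum of the two before it; 6, 1, 7, 8, 15 → 23.
For the third slot, perfect squares: 4², 5², 6², …: 16, 25, 36, 49, 64 → 81.
For the fourth slot, perfect squares: 5², 6², 7², …: 25, 36, 49, 64, 81 → 100.
Combining the parts gives {21 : 23 : 81 : 100}.

{21 : 23 : 81 : 100}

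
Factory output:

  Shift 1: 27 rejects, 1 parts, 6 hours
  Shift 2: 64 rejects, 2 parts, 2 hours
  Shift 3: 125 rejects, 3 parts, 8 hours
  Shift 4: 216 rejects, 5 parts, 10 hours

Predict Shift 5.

Rejects: perfect cubes: 3³, 4³, 5³, …, so 27, 64, 125, 216 → 343.
Parts: 1, 2, 3, 5 → 8 (each term is the sum of the two before it).
Hours goes 6, 2, 8, 10 → 18 (each term is the sum of the two before it).
Putting it together: 343 rejects, 8 parts, 18 hours.

343 rejects, 8 parts, 18 hours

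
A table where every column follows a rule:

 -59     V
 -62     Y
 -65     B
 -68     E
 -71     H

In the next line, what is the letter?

Letter: letters move forward 3 places in the alphabet, wrapping Z→A; V, Y, B, E, H → K.

K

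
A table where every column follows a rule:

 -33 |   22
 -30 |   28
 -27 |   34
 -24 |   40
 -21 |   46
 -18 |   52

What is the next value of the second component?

58

Second component goes 22, 28, 34, 40, 46, 52 → 58 (+6 each step).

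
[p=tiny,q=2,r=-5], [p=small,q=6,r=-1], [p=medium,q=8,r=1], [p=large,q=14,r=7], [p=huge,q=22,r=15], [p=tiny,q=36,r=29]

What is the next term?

[p=small,q=58,r=51]

P — repeats tiny → small → medium → large → huge: tiny, small, medium, large, huge, tiny → small.
For the q, each term is the sum of the two before it: 2, 6, 8, 14, 22, 36 → 58.
R: -5, -1, 1, 7, 15, 29 → 51 (always 7 less than the q).
Combining the parts gives [p=small,q=58,r=51].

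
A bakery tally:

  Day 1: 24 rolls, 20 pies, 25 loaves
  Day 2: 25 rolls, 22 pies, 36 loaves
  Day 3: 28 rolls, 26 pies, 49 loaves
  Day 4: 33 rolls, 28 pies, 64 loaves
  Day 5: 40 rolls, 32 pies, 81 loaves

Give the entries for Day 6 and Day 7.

Rolls — differences are 1, 3, 5, … (increasing by 2 each time): 24, 25, 28, 33, 40 → 49 → 60.
Pies — alternating steps +2, +4, +2, +4, …: 20, 22, 26, 28, 32 → 34 → 38.
For the loaves, perfect squares: 5², 6², 7², …: 25, 36, 49, 64, 81 → 100 → 121.
So the next two lines are 49 rolls, 34 pies, 100 loaves and 60 rolls, 38 pies, 121 loaves.

49 rolls, 34 pies, 100 loaves; 60 rolls, 38 pies, 121 loaves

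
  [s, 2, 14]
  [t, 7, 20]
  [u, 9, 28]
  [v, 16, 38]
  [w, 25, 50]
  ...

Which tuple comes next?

For the letter, letters move forward 1 place in the alphabet: s, t, u, v, w → x.
Second entry: each term is the sum of the two before it, so 2, 7, 9, 16, 25 → 41.
Third entry: 14, 20, 28, 38, 50 → 64 (differences are 6, 8, 10, … (increasing by 2 each time)).
Putting it together: [x, 41, 64].

[x, 41, 64]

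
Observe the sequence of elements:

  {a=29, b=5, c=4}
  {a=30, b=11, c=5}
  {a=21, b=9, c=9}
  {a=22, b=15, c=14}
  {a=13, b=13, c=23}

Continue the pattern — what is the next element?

{a=14, b=19, c=37}

A goes 29, 30, 21, 22, 13 → 14 (alternating steps +1, −9, +1, −9, …).
B: alternating steps +6, −2, +6, −2, …, so 5, 11, 9, 15, 13 → 19.
C — each term is the sum of the two before it: 4, 5, 9, 14, 23 → 37.
Putting it together: {a=14, b=19, c=37}.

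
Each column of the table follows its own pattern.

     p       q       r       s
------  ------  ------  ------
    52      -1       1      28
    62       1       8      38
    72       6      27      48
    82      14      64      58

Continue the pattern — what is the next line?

92  25  125  68

For the column p, +10 each step: 52, 62, 72, 82 → 92.
Column q: differences are 2, 5, 8, … (increasing by 3 each time); -1, 1, 6, 14 → 25.
Column r: 1, 8, 27, 64 → 125 (perfect cubes: 1³, 2³, 3³, …).
Column s: 28, 38, 48, 58 → 68 (+10 each step).
Putting it together: 92  25  125  68.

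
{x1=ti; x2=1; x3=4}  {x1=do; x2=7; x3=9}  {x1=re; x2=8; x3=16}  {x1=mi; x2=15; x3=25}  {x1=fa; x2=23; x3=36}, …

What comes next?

X1: runs through the solfège scale do→ti; ti, do, re, mi, fa → sol.
X2: each term is the sum of the two before it; 1, 7, 8, 15, 23 → 38.
X3: 4, 9, 16, 25, 36 → 49 (perfect squares: 2², 3², 4², …).
Combining the parts gives {x1=sol; x2=38; x3=49}.

{x1=sol; x2=38; x3=49}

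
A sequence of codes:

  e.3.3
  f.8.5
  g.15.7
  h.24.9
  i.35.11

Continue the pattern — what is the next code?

Letter: e, f, g, h, i → j (letters move forward 1 place in the alphabet).
Second component — differences are 5, 7, 9, … (increasing by 2 each time): 3, 8, 15, 24, 35 → 48.
Third component goes 3, 5, 7, 9, 11 → 13 (+2 each step).
Combining the parts gives j.48.13.

j.48.13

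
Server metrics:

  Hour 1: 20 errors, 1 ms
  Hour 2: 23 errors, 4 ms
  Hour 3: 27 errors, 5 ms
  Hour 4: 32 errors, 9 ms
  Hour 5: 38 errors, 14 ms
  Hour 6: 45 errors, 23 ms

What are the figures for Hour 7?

53 errors, 37 ms

Errors goes 20, 23, 27, 32, 38, 45 → 53 (differences are 3, 4, 5, … (increasing by 1 each time)).
Ms: each term is the sum of the two before it; 1, 4, 5, 9, 14, 23 → 37.
Combining the parts gives 53 errors, 37 ms.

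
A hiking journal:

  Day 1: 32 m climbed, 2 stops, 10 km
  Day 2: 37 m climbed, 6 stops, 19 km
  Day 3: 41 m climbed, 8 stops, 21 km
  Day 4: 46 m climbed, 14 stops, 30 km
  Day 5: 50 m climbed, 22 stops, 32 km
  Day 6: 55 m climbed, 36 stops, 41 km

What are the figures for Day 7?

For the m climbed, alternating steps +5, +4, +5, +4, …: 32, 37, 41, 46, 50, 55 → 59.
For the stops, each term is the sum of the two before it: 2, 6, 8, 14, 22, 36 → 58.
Km — alternating steps +9, +2, +9, +2, …: 10, 19, 21, 30, 32, 41 → 43.
So the next record is 59 m climbed, 58 stops, 43 km.

59 m climbed, 58 stops, 43 km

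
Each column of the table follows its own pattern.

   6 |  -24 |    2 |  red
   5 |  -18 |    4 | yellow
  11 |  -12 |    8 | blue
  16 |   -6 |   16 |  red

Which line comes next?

27  0  32  yellow

First component: each term is the sum of the two before it, so 6, 5, 11, 16 → 27.
For the second component, +6 each step: -24, -18, -12, -6 → 0.
For the third component, ×2 each step: 2, 4, 8, 16 → 32.
For the colour, repeats red → yellow → blue: red, yellow, blue, red → yellow.
So the next line is 27  0  32  yellow.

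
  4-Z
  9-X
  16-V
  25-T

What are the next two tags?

First component: perfect squares: 2², 3², 4², …; 4, 9, 16, 25 → 36 → 49.
Letter — letters move back 2 places in the alphabet: Z, X, V, T → R → P.
Putting the parts together: 36-R and then 49-P.

36-R, 49-P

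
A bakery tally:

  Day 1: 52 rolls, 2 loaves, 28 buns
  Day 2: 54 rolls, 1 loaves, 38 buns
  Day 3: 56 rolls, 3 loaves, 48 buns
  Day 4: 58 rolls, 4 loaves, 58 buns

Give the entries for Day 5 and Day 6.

60 rolls, 7 loaves, 68 buns; 62 rolls, 11 loaves, 78 buns

Rolls goes 52, 54, 56, 58 → 60 → 62 (+2 each step).
Loaves goes 2, 1, 3, 4 → 7 → 11 (each term is the sum of the two before it).
Buns — +10 each step: 28, 38, 48, 58 → 68 → 78.
So the next two records are 60 rolls, 7 loaves, 68 buns and 62 rolls, 11 loaves, 78 buns.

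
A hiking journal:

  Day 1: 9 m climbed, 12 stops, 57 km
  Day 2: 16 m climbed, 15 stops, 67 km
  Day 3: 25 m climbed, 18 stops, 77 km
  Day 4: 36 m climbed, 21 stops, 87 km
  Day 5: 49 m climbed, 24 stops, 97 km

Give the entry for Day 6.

M climbed goes 9, 16, 25, 36, 49 → 64 (perfect squares: 3², 4², 5², …).
Stops — +3 each step: 12, 15, 18, 21, 24 → 27.
Km — +10 each step: 57, 67, 77, 87, 97 → 107.
So the next record is 64 m climbed, 27 stops, 107 km.

64 m climbed, 27 stops, 107 km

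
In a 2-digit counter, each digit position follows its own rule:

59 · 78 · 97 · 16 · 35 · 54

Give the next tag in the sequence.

First digit: +2 each step, mod 10, so 5, 7, 9, 1, 3, 5 → 7.
Second digit — −1 each step, mod 10: 9, 8, 7, 6, 5, 4 → 3.
Combining the parts gives 73.

73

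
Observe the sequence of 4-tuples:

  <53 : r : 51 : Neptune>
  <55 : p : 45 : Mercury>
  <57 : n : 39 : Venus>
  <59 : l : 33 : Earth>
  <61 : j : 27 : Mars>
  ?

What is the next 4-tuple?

First component: +2 each step, so 53, 55, 57, 59, 61 → 63.
Letter goes r, p, n, l, j → h (letters move back 2 places in the alphabet).
For the third component, −6 each step: 51, 45, 39, 33, 27 → 21.
For the planet, runs through the planets Mercury→Neptune: Neptune, Mercury, Venus, Earth, Mars → Jupiter.
So the next 4-tuple is <63 : h : 21 : Jupiter>.

<63 : h : 21 : Jupiter>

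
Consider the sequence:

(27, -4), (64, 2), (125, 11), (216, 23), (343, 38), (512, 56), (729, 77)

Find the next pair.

First part: 27, 64, 125, 216, 343, 512, 729 → 1000 (perfect cubes: 3³, 4³, 5³, …).
For the second part, differences are 6, 9, 12, … (increasing by 3 each time): -4, 2, 11, 23, 38, 56, 77 → 101.
So the next pair is (1000, 101).

(1000, 101)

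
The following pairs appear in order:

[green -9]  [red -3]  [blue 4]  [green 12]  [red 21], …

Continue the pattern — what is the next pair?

[blue 31]

Colour: repeats green → red → blue, so green, red, blue, green, red → blue.
For the second slot, differences are 6, 7, 8, … (increasing by 1 each time): -9, -3, 4, 12, 21 → 31.
Combining the parts gives [blue 31].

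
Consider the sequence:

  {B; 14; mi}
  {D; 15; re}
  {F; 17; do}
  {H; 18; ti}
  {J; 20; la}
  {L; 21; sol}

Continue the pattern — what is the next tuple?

Letter goes B, D, F, H, J, L → N (letters move forward 2 places in the alphabet).
Second component — alternating steps +1, +2, +1, +2, …: 14, 15, 17, 18, 20, 21 → 23.
Note: runs backward through the solfège scale do→ti, so mi, re, do, ti, la, sol → fa.
Putting it together: {N; 23; fa}.

{N; 23; fa}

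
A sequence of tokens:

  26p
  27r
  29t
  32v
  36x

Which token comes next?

41z

First component: 26, 27, 29, 32, 36 → 41 (differences are 1, 2, 3, … (increasing by 1 each time)).
Letter — letters move forward 2 places in the alphabet: p, r, t, v, x → z.
So the next token is 41z.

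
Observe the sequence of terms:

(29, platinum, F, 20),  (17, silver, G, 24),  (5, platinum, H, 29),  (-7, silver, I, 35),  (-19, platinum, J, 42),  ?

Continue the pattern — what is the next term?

First coordinate — −12 each step: 29, 17, 5, -7, -19 → -31.
For the metal, alternates platinum ↔ silver: platinum, silver, platinum, silver, platinum → silver.
Letter: F, G, H, I, J → K (letters move forward 1 place in the alphabet).
Fourth coordinate — differences are 4, 5, 6, … (increasing by 1 each time): 20, 24, 29, 35, 42 → 50.
Combining the parts gives (-31, silver, K, 50).

(-31, silver, K, 50)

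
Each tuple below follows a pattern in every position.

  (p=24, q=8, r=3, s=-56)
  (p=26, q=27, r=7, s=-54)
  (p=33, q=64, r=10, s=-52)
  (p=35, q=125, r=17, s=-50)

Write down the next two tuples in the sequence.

(p=42, q=216, r=27, s=-48), (p=44, q=343, r=44, s=-46)

P: 24, 26, 33, 35 → 42 → 44 (alternating steps +2, +7, +2, +7, …).
For the q, perfect cubes: 2³, 3³, 4³, …: 8, 27, 64, 125 → 216 → 343.
R: each term is the sum of the two before it; 3, 7, 10, 17 → 27 → 44.
S goes -56, -54, -52, -50 → -48 → -46 (+2 each step).
So the next two tuples are (p=42, q=216, r=27, s=-48) and (p=44, q=343, r=44, s=-46).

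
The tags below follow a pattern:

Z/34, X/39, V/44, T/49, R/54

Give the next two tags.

P/59, N/64

Letter: letters move back 2 places in the alphabet; Z, X, V, T, R → P → N.
Second component goes 34, 39, 44, 49, 54 → 59 → 64 (+5 each step).
So the next two tags are P/59 and N/64.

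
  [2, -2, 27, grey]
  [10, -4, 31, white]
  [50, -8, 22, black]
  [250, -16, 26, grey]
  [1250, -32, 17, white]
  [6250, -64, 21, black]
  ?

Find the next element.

[31250, -128, 12, grey]

First component: ×5 each step; 2, 10, 50, 250, 1250, 6250 → 31250.
Second component goes -2, -4, -8, -16, -32, -64 → -128 (×2 each step).
Third component: alternating steps +4, −9, +4, −9, …, so 27, 31, 22, 26, 17, 21 → 12.
Shade: grey, white, black, grey, white, black → grey (repeats grey → white → black).
So the next element is [31250, -128, 12, grey].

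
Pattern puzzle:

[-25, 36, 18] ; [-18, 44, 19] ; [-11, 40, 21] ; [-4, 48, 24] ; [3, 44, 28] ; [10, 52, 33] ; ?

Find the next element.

First part: +7 each step; -25, -18, -11, -4, 3, 10 → 17.
Second part: 36, 44, 40, 48, 44, 52 → 48 (alternating steps +8, −4, +8, −4, …).
For the third part, differences are 1, 2, 3, … (increasing by 1 each time): 18, 19, 21, 24, 28, 33 → 39.
So the next element is [17, 48, 39].

[17, 48, 39]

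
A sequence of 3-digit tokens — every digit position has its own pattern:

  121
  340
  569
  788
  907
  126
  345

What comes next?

First digit: 1, 3, 5, 7, 9, 1, 3 → 5 (+2 each step, mod 10).
Second digit: +2 each step, mod 10; 2, 4, 6, 8, 0, 2, 4 → 6.
Third digit goes 1, 0, 9, 8, 7, 6, 5 → 4 (−1 each step, mod 10).
Putting it together: 564.

564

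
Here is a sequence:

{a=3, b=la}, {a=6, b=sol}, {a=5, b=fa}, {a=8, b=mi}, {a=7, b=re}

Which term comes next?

{a=10, b=do}

A: alternating steps +3, −1, +3, −1, …, so 3, 6, 5, 8, 7 → 10.
B goes la, sol, fa, mi, re → do (runs backward through the solfège scale do→ti).
Combining the parts gives {a=10, b=do}.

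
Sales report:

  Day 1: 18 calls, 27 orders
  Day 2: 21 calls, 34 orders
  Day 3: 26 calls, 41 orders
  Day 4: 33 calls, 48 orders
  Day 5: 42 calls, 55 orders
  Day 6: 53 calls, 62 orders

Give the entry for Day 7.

66 calls, 69 orders

Calls goes 18, 21, 26, 33, 42, 53 → 66 (differences are 3, 5, 7, … (increasing by 2 each time)).
Orders — +7 each step: 27, 34, 41, 48, 55, 62 → 69.
Putting it together: 66 calls, 69 orders.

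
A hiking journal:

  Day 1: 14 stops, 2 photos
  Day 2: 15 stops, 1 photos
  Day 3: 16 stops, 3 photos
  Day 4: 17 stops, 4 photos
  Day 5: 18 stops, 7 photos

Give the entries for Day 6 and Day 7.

19 stops, 11 photos; 20 stops, 18 photos

Stops — +1 each step: 14, 15, 16, 17, 18 → 19 → 20.
Photos: each term is the sum of the two before it, so 2, 1, 3, 4, 7 → 11 → 18.
Putting the parts together: 19 stops, 11 photos and then 20 stops, 18 photos.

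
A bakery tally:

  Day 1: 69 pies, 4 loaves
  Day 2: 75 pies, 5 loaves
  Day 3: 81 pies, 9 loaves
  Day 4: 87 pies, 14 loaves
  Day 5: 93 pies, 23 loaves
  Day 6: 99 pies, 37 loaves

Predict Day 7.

Pies — +6 each step: 69, 75, 81, 87, 93, 99 → 105.
For the loaves, each term is the sum of the two before it: 4, 5, 9, 14, 23, 37 → 60.
So the next line is 105 pies, 60 loaves.

105 pies, 60 loaves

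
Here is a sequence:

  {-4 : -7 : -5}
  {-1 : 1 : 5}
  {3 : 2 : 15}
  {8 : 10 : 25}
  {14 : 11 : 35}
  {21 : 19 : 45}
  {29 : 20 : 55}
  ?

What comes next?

For the first slot, differences are 3, 4, 5, … (increasing by 1 each time): -4, -1, 3, 8, 14, 21, 29 → 38.
Second slot goes -7, 1, 2, 10, 11, 19, 20 → 28 (alternating steps +8, +1, +8, +1, …).
Third slot — +10 each step: -5, 5, 15, 25, 35, 45, 55 → 65.
Combining the parts gives {38 : 28 : 65}.

{38 : 28 : 65}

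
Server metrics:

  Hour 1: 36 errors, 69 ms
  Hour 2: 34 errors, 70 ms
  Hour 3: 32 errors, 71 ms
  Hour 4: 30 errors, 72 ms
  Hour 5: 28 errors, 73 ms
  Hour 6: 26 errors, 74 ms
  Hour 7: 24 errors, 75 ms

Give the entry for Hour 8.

Errors — −2 each step: 36, 34, 32, 30, 28, 26, 24 → 22.
Ms: +1 each step; 69, 70, 71, 72, 73, 74, 75 → 76.
Putting it together: 22 errors, 76 ms.

22 errors, 76 ms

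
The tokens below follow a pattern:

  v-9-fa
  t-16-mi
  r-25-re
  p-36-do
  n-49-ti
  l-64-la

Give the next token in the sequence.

j-81-sol

Letter: letters move back 2 places in the alphabet; v, t, r, p, n, l → j.
Second component: 9, 16, 25, 36, 49, 64 → 81 (perfect squares: 3², 4², 5², …).
Note goes fa, mi, re, do, ti, la → sol (runs backward through the solfège scale do→ti).
Putting it together: j-81-sol.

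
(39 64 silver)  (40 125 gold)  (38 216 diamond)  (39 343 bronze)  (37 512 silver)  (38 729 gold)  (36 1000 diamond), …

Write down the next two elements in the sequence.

(37 1331 bronze), (35 1728 silver)

First part: alternating steps +1, −2, +1, −2, …, so 39, 40, 38, 39, 37, 38, 36 → 37 → 35.
Second part: perfect cubes: 4³, 5³, 6³, …; 64, 125, 216, 343, 512, 729, 1000 → 1331 → 1728.
Rank — repeats silver → gold → diamond → bronze: silver, gold, diamond, bronze, silver, gold, diamond → bronze → silver.
So the next two elements are (37 1331 bronze) and (35 1728 silver).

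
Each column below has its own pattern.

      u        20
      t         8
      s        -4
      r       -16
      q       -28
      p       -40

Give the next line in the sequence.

o  -52

Letter goes u, t, s, r, q, p → o (letters move back 1 place in the alphabet).
For the second component, −12 each step: 20, 8, -4, -16, -28, -40 → -52.
Combining the parts gives o  -52.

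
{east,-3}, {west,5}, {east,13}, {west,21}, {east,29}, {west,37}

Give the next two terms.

{east,45}, {west,53}

Direction: east, west, east, west, east, west → east → west (alternates east ↔ west).
For the second entry, +8 each step: -3, 5, 13, 21, 29, 37 → 45 → 53.
So the next two terms are {east,45} and {west,53}.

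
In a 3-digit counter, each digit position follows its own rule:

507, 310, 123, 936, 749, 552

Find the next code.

365

First digit: −2 each step, mod 10, so 5, 3, 1, 9, 7, 5 → 3.
Second digit: +1 each step, mod 10, so 0, 1, 2, 3, 4, 5 → 6.
Third digit: +3 each step, mod 10; 7, 0, 3, 6, 9, 2 → 5.
So the next code is 365.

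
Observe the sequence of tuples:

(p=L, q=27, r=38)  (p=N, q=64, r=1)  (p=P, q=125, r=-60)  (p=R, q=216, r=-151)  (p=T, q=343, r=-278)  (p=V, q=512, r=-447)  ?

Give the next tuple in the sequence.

For the p, letters move forward 2 places in the alphabet: L, N, P, R, T, V → X.
Q: perfect cubes: 3³, 4³, 5³, …; 27, 64, 125, 216, 343, 512 → 729.
For the r, together with the q always sums to 65: 38, 1, -60, -151, -278, -447 → -664.
Combining the parts gives (p=X, q=729, r=-664).

(p=X, q=729, r=-664)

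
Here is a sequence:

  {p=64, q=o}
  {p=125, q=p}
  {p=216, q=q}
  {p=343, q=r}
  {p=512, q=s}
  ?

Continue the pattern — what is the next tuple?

{p=729, q=t}

P — perfect cubes: 4³, 5³, 6³, …: 64, 125, 216, 343, 512 → 729.
Q: letters move forward 1 place in the alphabet; o, p, q, r, s → t.
So the next tuple is {p=729, q=t}.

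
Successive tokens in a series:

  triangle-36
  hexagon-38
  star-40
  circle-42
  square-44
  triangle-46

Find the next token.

Shape goes triangle, hexagon, star, circle, square, triangle → hexagon (repeats triangle → hexagon → star → circle → square).
Second component — +2 each step: 36, 38, 40, 42, 44, 46 → 48.
So the next token is hexagon-48.

hexagon-48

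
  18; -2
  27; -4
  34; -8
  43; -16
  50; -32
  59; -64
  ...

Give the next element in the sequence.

66; -128

First part goes 18, 27, 34, 43, 50, 59 → 66 (alternating steps +9, +7, +9, +7, …).
Second part — ×2 each step: -2, -4, -8, -16, -32, -64 → -128.
So the next element is 66; -128.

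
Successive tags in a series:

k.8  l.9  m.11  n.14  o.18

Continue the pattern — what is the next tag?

p.23

Letter: letters move forward 1 place in the alphabet; k, l, m, n, o → p.
Second component: 8, 9, 11, 14, 18 → 23 (differences are 1, 2, 3, … (increasing by 1 each time)).
Putting it together: p.23.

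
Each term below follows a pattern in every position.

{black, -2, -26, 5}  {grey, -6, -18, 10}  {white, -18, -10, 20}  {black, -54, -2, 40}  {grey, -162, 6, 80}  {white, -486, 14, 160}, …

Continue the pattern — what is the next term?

{black, -1458, 22, 320}

Shade: repeats black → grey → white, so black, grey, white, black, grey, white → black.
Second value: ×3 each step, so -2, -6, -18, -54, -162, -486 → -1458.
Third value: +8 each step, so -26, -18, -10, -2, 6, 14 → 22.
Fourth value: ×2 each step; 5, 10, 20, 40, 80, 160 → 320.
Putting it together: {black, -1458, 22, 320}.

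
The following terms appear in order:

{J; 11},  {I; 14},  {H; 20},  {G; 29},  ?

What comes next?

{F; 41}

Letter: J, I, H, G → F (letters move back 1 place in the alphabet).
For the second component, differences are 3, 6, 9, … (increasing by 3 each time): 11, 14, 20, 29 → 41.
Putting it together: {F; 41}.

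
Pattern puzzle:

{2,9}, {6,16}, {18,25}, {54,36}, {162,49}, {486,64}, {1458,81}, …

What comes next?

{4374,100}

First slot goes 2, 6, 18, 54, 162, 486, 1458 → 4374 (×3 each step).
Second slot: perfect squares: 3², 4², 5², …; 9, 16, 25, 36, 49, 64, 81 → 100.
Combining the parts gives {4374,100}.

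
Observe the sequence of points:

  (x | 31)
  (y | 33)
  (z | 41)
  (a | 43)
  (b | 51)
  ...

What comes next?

Letter: letters move forward 1 place in the alphabet, wrapping Z→A, so x, y, z, a, b → c.
For the second component, alternating steps +2, +8, +2, +8, …: 31, 33, 41, 43, 51 → 53.
Putting it together: (c | 53).

(c | 53)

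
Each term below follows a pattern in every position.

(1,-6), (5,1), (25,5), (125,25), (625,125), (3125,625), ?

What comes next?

(15625,3125)

First entry goes 1, 5, 25, 125, 625, 3125 → 15625 (×5 each step).
Second entry: always the previous value of the first entry; -6, 1, 5, 25, 125, 625 → 3125.
Putting it together: (15625,3125).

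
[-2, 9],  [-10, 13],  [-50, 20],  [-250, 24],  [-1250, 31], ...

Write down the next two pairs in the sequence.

[-6250, 35], [-31250, 42]

First entry goes -2, -10, -50, -250, -1250 → -6250 → -31250 (×5 each step).
Second entry: 9, 13, 20, 24, 31 → 35 → 42 (alternating steps +4, +7, +4, +7, …).
Putting the parts together: [-6250, 35] and then [-31250, 42].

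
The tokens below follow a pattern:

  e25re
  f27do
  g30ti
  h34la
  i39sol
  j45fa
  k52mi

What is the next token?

Letter goes e, f, g, h, i, j, k → l (letters move forward 1 place in the alphabet).
For the second component, differences are 2, 3, 4, … (increasing by 1 each time): 25, 27, 30, 34, 39, 45, 52 → 60.
Note: re, do, ti, la, sol, fa, mi → re (runs backward through the solfège scale do→ti).
Putting it together: l60re.

l60re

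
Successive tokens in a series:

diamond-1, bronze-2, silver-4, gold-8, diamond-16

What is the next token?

bronze-32

Rank: repeats diamond → bronze → silver → gold; diamond, bronze, silver, gold, diamond → bronze.
Second component: ×2 each step; 1, 2, 4, 8, 16 → 32.
Putting it together: bronze-32.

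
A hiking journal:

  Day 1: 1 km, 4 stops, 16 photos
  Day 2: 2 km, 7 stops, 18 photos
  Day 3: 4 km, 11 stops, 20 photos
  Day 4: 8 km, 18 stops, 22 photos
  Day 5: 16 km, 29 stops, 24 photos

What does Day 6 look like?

Km: ×2 each step; 1, 2, 4, 8, 16 → 32.
Stops: each term is the sum of the two before it, so 4, 7, 11, 18, 29 → 47.
Photos: +2 each step; 16, 18, 20, 22, 24 → 26.
Combining the parts gives 32 km, 47 stops, 26 photos.

32 km, 47 stops, 26 photos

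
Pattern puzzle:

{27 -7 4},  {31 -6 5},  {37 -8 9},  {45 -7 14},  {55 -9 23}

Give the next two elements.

First coordinate goes 27, 31, 37, 45, 55 → 67 → 81 (differences are 4, 6, 8, … (increasing by 2 each time)).
Second coordinate — alternating steps +1, −2, +1, −2, …: -7, -6, -8, -7, -9 → -8 → -10.
Third coordinate — each term is the sum of the two before it: 4, 5, 9, 14, 23 → 37 → 60.
Putting the parts together: {67 -8 37} and then {81 -10 60}.

{67 -8 37}, {81 -10 60}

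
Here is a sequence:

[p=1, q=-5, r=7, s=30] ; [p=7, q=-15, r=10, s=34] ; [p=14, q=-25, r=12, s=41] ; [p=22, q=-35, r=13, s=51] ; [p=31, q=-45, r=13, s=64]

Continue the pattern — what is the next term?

P: differences are 6, 7, 8, … (increasing by 1 each time), so 1, 7, 14, 22, 31 → 41.
For the q, −10 each step: -5, -15, -25, -35, -45 → -55.
R — differences are 3, 2, 1, … (decreasing by 1 each time): 7, 10, 12, 13, 13 → 12.
S: differences are 4, 7, 10, … (increasing by 3 each time); 30, 34, 41, 51, 64 → 80.
So the next term is [p=41, q=-55, r=12, s=80].

[p=41, q=-55, r=12, s=80]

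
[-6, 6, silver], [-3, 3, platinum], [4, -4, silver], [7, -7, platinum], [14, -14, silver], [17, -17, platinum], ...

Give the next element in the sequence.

[24, -24, silver]

First component goes -6, -3, 4, 7, 14, 17 → 24 (alternating steps +3, +7, +3, +7, …).
Second component: 6, 3, -4, -7, -14, -17 → -24 (always the negative of the first component).
Metal: alternates silver ↔ platinum; silver, platinum, silver, platinum, silver, platinum → silver.
Putting it together: [24, -24, silver].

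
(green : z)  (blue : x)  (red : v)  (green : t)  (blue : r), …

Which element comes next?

Colour: repeats green → blue → red, so green, blue, red, green, blue → red.
Letter goes z, x, v, t, r → p (letters move back 2 places in the alphabet).
Combining the parts gives (red : p).

(red : p)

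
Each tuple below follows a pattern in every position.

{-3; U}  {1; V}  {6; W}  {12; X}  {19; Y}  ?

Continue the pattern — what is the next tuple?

{27; Z}

First component: differences are 4, 5, 6, … (increasing by 1 each time), so -3, 1, 6, 12, 19 → 27.
Letter: letters move forward 1 place in the alphabet, so U, V, W, X, Y → Z.
So the next tuple is {27; Z}.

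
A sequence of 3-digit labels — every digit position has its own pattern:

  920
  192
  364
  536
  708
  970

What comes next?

142

First digit — +2 each step, mod 10: 9, 1, 3, 5, 7, 9 → 1.
Second digit: −3 each step, mod 10, so 2, 9, 6, 3, 0, 7 → 4.
Third digit goes 0, 2, 4, 6, 8, 0 → 2 (+2 each step, mod 10).
Combining the parts gives 142.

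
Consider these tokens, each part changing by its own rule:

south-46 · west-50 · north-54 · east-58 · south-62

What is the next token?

west-66

Direction — repeats south → west → north → east: south, west, north, east, south → west.
For the second component, +4 each step: 46, 50, 54, 58, 62 → 66.
So the next token is west-66.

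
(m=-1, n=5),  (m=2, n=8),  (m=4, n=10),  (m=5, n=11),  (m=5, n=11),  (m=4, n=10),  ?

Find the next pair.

M: -1, 2, 4, 5, 5, 4 → 2 (differences are 3, 2, 1, … (decreasing by 1 each time)).
N: always 6 more than the m; 5, 8, 10, 11, 11, 10 → 8.
Putting it together: (m=2, n=8).

(m=2, n=8)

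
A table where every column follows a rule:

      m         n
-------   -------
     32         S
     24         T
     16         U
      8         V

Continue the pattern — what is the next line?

0  W

Column m goes 32, 24, 16, 8 → 0 (−8 each step).
Column n — letters move forward 1 place in the alphabet: S, T, U, V → W.
Putting it together: 0  W.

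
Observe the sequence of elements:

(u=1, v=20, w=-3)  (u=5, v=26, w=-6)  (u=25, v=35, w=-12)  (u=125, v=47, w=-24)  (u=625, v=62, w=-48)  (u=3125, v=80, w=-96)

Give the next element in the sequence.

(u=15625, v=101, w=-192)

U: 1, 5, 25, 125, 625, 3125 → 15625 (×5 each step).
V — differences are 6, 9, 12, … (increasing by 3 each time): 20, 26, 35, 47, 62, 80 → 101.
W goes -3, -6, -12, -24, -48, -96 → -192 (×2 each step).
Putting it together: (u=15625, v=101, w=-192).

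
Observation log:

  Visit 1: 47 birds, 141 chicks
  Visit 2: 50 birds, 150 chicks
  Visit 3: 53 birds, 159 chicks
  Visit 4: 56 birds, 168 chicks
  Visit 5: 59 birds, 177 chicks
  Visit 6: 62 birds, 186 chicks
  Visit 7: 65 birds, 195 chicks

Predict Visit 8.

Birds goes 47, 50, 53, 56, 59, 62, 65 → 68 (+3 each step).
Chicks: always 3 × the birds; 141, 150, 159, 168, 177, 186, 195 → 204.
Combining the parts gives 68 birds, 204 chicks.

68 birds, 204 chicks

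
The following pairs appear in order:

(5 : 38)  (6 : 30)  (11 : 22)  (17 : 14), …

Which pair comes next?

(28 : 6)

For the first coordinate, each term is the sum of the two before it: 5, 6, 11, 17 → 28.
Second coordinate: −8 each step; 38, 30, 22, 14 → 6.
So the next pair is (28 : 6).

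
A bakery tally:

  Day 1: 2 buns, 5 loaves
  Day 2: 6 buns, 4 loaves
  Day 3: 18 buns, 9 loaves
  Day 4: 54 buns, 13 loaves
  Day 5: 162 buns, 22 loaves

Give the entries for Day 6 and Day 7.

486 buns, 35 loaves; 1458 buns, 57 loaves

Buns — ×3 each step: 2, 6, 18, 54, 162 → 486 → 1458.
Loaves: each term is the sum of the two before it, so 5, 4, 9, 13, 22 → 35 → 57.
Putting the parts together: 486 buns, 35 loaves and then 1458 buns, 57 loaves.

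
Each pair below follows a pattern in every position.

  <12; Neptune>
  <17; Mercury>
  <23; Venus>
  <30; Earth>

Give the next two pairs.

For the first component, differences are 5, 6, 7, … (increasing by 1 each time): 12, 17, 23, 30 → 38 → 47.
Planet: Neptune, Mercury, Venus, Earth → Mars → Jupiter (runs through the planets Mercury→Neptune).
Putting the parts together: <38; Mars> and then <47; Jupiter>.

<38; Mars>, <47; Jupiter>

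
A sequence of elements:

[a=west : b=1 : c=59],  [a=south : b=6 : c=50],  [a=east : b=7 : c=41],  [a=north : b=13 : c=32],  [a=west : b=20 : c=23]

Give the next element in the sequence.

[a=south : b=33 : c=14]

A — repeats west → south → east → north: west, south, east, north, west → south.
B: each term is the sum of the two before it; 1, 6, 7, 13, 20 → 33.
C: −9 each step; 59, 50, 41, 32, 23 → 14.
Putting it together: [a=south : b=33 : c=14].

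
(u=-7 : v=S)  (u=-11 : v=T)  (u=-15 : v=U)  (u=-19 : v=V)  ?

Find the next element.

U: −4 each step; -7, -11, -15, -19 → -23.
V — letters move forward 1 place in the alphabet: S, T, U, V → W.
So the next element is (u=-23 : v=W).

(u=-23 : v=W)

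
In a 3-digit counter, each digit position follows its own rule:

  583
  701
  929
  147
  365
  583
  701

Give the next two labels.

First digit: +2 each step, mod 10; 5, 7, 9, 1, 3, 5, 7 → 9 → 1.
Second digit: +2 each step, mod 10; 8, 0, 2, 4, 6, 8, 0 → 2 → 4.
Third digit goes 3, 1, 9, 7, 5, 3, 1 → 9 → 7 (−2 each step, mod 10).
So the next two labels are 929 and 147.

929, 147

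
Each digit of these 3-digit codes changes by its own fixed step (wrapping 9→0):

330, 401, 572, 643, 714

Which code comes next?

First digit: 3, 4, 5, 6, 7 → 8 (+1 each step, mod 10).
For the second digit, −3 each step, mod 10: 3, 0, 7, 4, 1 → 8.
Third digit — +1 each step, mod 10: 0, 1, 2, 3, 4 → 5.
So the next code is 885.

885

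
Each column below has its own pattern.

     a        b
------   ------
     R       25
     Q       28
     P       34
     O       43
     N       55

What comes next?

Column a — letters move back 1 place in the alphabet: R, Q, P, O, N → M.
Column b — differences are 3, 6, 9, … (increasing by 3 each time): 25, 28, 34, 43, 55 → 70.
So the next line is M  70.

M  70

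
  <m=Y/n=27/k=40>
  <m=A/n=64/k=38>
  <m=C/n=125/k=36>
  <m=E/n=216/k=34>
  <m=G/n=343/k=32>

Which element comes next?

<m=I/n=512/k=30>

M goes Y, A, C, E, G → I (letters move forward 2 places in the alphabet, wrapping Z→A).
N: 27, 64, 125, 216, 343 → 512 (perfect cubes: 3³, 4³, 5³, …).
K: −2 each step; 40, 38, 36, 34, 32 → 30.
Putting it together: <m=I/n=512/k=30>.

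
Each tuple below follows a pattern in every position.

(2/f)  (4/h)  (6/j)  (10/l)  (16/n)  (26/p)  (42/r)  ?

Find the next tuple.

(68/t)

First value: each term is the sum of the two before it, so 2, 4, 6, 10, 16, 26, 42 → 68.
Letter goes f, h, j, l, n, p, r → t (letters move forward 2 places in the alphabet).
Combining the parts gives (68/t).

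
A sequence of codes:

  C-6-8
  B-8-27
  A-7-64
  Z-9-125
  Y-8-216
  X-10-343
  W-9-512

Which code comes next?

V-11-729

Letter: letters move back 1 place in the alphabet, wrapping A→Z; C, B, A, Z, Y, X, W → V.
Second component: 6, 8, 7, 9, 8, 10, 9 → 11 (alternating steps +2, −1, +2, −1, …).
Third component — perfect cubes: 2³, 3³, 4³, …: 8, 27, 64, 125, 216, 343, 512 → 729.
Putting it together: V-11-729.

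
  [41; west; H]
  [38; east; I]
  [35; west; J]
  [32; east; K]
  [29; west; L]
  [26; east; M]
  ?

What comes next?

First value goes 41, 38, 35, 32, 29, 26 → 23 (−3 each step).
Direction: west, east, west, east, west, east → west (alternates west ↔ east).
Letter: H, I, J, K, L, M → N (letters move forward 1 place in the alphabet).
Combining the parts gives [23; west; N].

[23; west; N]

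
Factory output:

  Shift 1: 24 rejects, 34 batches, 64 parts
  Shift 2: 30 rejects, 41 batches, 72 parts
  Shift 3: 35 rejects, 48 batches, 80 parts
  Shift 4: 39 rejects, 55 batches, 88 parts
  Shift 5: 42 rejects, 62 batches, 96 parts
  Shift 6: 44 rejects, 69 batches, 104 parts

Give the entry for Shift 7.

45 rejects, 76 batches, 112 parts

For the rejects, differences are 6, 5, 4, … (decreasing by 1 each time): 24, 30, 35, 39, 42, 44 → 45.
Batches: 34, 41, 48, 55, 62, 69 → 76 (+7 each step).
Parts: +8 each step, so 64, 72, 80, 88, 96, 104 → 112.
Combining the parts gives 45 rejects, 76 batches, 112 parts.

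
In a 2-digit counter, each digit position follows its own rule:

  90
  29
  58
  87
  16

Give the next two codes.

First digit: 9, 2, 5, 8, 1 → 4 → 7 (+3 each step, mod 10).
Second digit: −1 each step, mod 10, so 0, 9, 8, 7, 6 → 5 → 4.
Putting the parts together: 45 and then 74.

45, 74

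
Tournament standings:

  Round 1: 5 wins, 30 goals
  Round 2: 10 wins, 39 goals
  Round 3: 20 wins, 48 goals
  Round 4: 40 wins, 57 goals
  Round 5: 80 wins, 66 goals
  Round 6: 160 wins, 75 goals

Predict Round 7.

Wins: ×2 each step; 5, 10, 20, 40, 80, 160 → 320.
Goals: +9 each step, so 30, 39, 48, 57, 66, 75 → 84.
So the next record is 320 wins, 84 goals.

320 wins, 84 goals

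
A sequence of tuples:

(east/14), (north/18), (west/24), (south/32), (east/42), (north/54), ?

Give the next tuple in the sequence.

(west/68)

Direction — repeats east → north → west → south: east, north, west, south, east, north → west.
Second coordinate: differences are 4, 6, 8, … (increasing by 2 each time); 14, 18, 24, 32, 42, 54 → 68.
Combining the parts gives (west/68).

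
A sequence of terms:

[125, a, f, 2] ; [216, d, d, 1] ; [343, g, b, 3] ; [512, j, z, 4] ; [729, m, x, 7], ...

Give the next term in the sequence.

For the first part, perfect cubes: 5³, 6³, 7³, …: 125, 216, 343, 512, 729 → 1000.
First letter: a, d, g, j, m → p (letters move forward 3 places in the alphabet).
Second letter: letters move back 2 places in the alphabet, wrapping A→Z; f, d, b, z, x → v.
Fourth part: each term is the sum of the two before it, so 2, 1, 3, 4, 7 → 11.
Combining the parts gives [1000, p, v, 11].

[1000, p, v, 11]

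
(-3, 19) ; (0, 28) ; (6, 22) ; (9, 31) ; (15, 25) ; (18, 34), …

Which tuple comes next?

(24, 28)

First component: alternating steps +3, +6, +3, +6, …; -3, 0, 6, 9, 15, 18 → 24.
For the second component, alternating steps +9, −6, +9, −6, …: 19, 28, 22, 31, 25, 34 → 28.
Putting it together: (24, 28).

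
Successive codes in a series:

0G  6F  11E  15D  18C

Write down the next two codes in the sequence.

20B then 21A

First component: differences are 6, 5, 4, … (decreasing by 1 each time), so 0, 6, 11, 15, 18 → 20 → 21.
For the letter, letters move back 1 place in the alphabet: G, F, E, D, C → B → A.
So the next two codes are 20B and 21A.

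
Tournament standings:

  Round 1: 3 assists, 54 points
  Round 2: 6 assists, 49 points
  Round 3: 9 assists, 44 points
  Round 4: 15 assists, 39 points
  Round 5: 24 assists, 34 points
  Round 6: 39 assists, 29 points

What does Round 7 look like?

Assists: each term is the sum of the two before it, so 3, 6, 9, 15, 24, 39 → 63.
Points: −5 each step; 54, 49, 44, 39, 34, 29 → 24.
Combining the parts gives 63 assists, 24 points.

63 assists, 24 points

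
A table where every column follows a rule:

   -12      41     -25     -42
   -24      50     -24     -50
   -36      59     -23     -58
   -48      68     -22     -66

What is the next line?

First component: −12 each step, so -12, -24, -36, -48 → -60.
Second component — +9 each step: 41, 50, 59, 68 → 77.
Third component: -25, -24, -23, -22 → -21 (+1 each step).
Fourth component goes -42, -50, -58, -66 → -74 (−8 each step).
So the next line is -60  77  -21  -74.

-60  77  -21  -74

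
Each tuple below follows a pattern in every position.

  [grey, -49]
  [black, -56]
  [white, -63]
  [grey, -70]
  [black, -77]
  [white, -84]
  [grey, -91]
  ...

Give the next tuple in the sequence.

Shade — repeats grey → black → white: grey, black, white, grey, black, white, grey → black.
Second value: −7 each step, so -49, -56, -63, -70, -77, -84, -91 → -98.
Combining the parts gives [black, -98].

[black, -98]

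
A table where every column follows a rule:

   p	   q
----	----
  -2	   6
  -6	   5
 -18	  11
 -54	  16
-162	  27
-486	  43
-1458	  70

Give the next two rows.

Column p: -2, -6, -18, -54, -162, -486, -1458 → -4374 → -13122 (×3 each step).
Column q — each term is the sum of the two before it: 6, 5, 11, 16, 27, 43, 70 → 113 → 183.
So the next two rows are -4374  113 and -13122  183.

-4374  113; -13122  183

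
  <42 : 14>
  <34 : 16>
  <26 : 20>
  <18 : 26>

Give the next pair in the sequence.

<10 : 34>

First part goes 42, 34, 26, 18 → 10 (−8 each step).
Second part goes 14, 16, 20, 26 → 34 (differences are 2, 4, 6, … (increasing by 2 each time)).
Putting it together: <10 : 34>.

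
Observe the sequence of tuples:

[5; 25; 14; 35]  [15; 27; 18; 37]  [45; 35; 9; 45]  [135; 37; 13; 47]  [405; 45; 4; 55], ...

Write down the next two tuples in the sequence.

For the first value, ×3 each step: 5, 15, 45, 135, 405 → 1215 → 3645.
Second value: 25, 27, 35, 37, 45 → 47 → 55 (alternating steps +2, +8, +2, +8, …).
Third value: alternating steps +4, −9, +4, −9, …; 14, 18, 9, 13, 4 → 8 → -1.
Fourth value: 35, 37, 45, 47, 55 → 57 → 65 (always 10 more than the second value).
Putting the parts together: [1215; 47; 8; 57] and then [3645; 55; -1; 65].

[1215; 47; 8; 57], [3645; 55; -1; 65]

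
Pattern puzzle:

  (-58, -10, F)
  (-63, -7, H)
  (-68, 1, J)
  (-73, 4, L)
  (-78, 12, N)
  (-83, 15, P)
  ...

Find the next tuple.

First component — −5 each step: -58, -63, -68, -73, -78, -83 → -88.
Second component goes -10, -7, 1, 4, 12, 15 → 23 (alternating steps +3, +8, +3, +8, …).
Letter goes F, H, J, L, N, P → R (letters move forward 2 places in the alphabet).
So the next tuple is (-88, 23, R).

(-88, 23, R)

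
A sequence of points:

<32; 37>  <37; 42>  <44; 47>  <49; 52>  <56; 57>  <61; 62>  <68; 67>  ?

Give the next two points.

First component: alternating steps +5, +7, +5, +7, …; 32, 37, 44, 49, 56, 61, 68 → 73 → 80.
For the second component, +5 each step: 37, 42, 47, 52, 57, 62, 67 → 72 → 77.
Putting the parts together: <73; 72> and then <80; 77>.

<73; 72>, <80; 77>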